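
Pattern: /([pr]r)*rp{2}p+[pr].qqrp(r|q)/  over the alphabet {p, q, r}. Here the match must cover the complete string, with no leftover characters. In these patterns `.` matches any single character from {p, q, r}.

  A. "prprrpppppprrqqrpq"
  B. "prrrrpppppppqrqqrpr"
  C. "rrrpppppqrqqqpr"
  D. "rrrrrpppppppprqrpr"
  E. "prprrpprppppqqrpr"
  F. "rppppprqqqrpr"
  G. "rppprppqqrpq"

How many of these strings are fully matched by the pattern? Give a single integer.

2

A → match
B → no match
C → no match
D → no match
E → no match
F → match
G → no match
Total matched: 2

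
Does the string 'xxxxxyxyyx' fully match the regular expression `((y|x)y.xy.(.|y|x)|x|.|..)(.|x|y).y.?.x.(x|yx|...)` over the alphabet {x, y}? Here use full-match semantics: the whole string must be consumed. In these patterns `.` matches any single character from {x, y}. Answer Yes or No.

No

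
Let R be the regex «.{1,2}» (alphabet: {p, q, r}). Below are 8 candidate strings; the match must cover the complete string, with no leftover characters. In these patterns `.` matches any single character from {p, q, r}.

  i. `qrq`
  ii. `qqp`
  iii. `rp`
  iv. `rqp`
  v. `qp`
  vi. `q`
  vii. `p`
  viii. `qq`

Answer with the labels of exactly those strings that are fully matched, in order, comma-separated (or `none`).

iii, v, vi, vii, viii

i → no match
ii → no match
iii → match
iv → no match
v → match
vi → match
vii → match
viii → match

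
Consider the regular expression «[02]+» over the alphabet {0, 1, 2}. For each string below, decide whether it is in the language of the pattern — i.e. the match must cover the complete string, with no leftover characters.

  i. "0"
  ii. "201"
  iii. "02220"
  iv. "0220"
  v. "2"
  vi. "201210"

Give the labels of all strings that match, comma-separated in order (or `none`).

i → match
ii → no match
iii → match
iv → match
v → match
vi → no match

i, iii, iv, v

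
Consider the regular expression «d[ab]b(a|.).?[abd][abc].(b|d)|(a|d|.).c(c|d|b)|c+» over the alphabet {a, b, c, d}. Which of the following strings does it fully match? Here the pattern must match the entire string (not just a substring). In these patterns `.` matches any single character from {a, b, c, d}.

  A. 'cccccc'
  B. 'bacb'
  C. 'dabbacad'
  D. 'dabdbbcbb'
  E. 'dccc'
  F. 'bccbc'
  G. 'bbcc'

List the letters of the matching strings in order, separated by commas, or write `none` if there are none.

A, B, C, D, E, G

A. 'cccccc' → match
B. 'bacb' → match
C. 'dabbacad' → match
D. 'dabdbbcbb' → match
E. 'dccc' → match
F. 'bccbc' → no match
G. 'bbcc' → match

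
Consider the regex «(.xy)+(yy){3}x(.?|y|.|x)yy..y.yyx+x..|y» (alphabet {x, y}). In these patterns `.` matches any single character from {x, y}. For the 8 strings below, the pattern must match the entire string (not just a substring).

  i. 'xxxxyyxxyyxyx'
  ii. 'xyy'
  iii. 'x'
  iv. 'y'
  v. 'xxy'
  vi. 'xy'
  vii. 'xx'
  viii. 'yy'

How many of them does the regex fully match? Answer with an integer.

1

i → no match
ii. 'xyy' → no match
iii. 'x' → no match
iv. 'y' → match
v. 'xxy' → no match
vi. 'xy' → no match
vii. 'xx' → no match
viii. 'yy' → no match
Total matched: 1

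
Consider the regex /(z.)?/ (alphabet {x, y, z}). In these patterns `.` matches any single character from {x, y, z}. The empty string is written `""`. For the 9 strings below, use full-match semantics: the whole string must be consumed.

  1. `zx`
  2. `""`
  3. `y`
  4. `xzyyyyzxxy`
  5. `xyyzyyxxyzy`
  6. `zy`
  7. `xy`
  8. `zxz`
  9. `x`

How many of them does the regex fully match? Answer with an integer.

1 → match
2 → match
3 → no match
4 → no match
5 → no match
6 → match
7 → no match
8 → no match
9 → no match
Total matched: 3

3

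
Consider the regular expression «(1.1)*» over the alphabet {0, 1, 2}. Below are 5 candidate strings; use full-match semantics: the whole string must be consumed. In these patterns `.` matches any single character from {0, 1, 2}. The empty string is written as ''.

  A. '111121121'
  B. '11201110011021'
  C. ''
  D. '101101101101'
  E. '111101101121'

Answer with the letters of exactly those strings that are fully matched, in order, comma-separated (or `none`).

A → match
B → no match
C → match
D → match
E → match

A, C, D, E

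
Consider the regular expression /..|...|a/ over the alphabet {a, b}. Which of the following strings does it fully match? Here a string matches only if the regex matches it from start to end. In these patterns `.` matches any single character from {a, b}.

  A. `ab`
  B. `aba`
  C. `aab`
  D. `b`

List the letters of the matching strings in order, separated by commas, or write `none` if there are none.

A → match
B → match
C → match
D → no match

A, B, C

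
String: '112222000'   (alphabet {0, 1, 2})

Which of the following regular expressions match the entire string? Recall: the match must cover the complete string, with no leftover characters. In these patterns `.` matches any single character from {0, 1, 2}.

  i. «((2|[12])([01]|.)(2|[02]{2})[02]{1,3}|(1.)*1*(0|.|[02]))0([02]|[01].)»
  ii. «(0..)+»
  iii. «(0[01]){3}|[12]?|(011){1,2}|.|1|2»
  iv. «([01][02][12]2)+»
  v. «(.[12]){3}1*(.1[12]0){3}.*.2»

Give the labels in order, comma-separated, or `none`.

i → match
ii → no match — must start with '0'
iii → no match
iv → no match — must end with '2'
v → no match — must end with '2'

i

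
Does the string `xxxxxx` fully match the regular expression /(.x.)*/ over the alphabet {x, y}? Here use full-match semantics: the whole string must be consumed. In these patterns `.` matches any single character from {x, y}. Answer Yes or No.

Yes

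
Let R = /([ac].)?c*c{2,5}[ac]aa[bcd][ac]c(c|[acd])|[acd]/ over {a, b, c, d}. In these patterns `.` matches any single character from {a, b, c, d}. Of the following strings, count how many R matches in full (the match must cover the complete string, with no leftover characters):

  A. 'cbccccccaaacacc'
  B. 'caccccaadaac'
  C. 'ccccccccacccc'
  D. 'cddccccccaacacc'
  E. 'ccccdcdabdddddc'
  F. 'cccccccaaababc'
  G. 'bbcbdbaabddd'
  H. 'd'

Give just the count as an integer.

2

A → match
B → no match
C → no match
D → no match
E → no match
F → no match
G → no match
H → match
Total matched: 2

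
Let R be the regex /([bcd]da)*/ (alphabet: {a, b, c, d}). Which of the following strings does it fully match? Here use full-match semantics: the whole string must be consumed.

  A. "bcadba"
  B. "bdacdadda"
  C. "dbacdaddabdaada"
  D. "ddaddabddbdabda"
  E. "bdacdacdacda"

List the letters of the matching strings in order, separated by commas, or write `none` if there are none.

B, E

A → no match
B → match
C → no match
D → no match
E → match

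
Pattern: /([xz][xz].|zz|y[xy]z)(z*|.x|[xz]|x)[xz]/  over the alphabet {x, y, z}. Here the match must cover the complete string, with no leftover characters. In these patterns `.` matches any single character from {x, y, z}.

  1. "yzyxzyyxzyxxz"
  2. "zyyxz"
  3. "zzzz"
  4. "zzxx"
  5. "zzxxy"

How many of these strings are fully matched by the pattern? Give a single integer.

1 → no match
2 → no match
3 → match
4 → match
5 → no match
Total matched: 2

2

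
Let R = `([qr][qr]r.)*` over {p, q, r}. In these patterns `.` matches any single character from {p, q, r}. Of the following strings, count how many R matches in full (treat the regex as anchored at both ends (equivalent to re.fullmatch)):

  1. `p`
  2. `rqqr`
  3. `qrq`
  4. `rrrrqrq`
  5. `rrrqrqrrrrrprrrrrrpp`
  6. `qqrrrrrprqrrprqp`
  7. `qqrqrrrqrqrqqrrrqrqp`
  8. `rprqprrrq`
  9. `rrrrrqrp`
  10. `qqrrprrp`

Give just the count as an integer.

1

1. `p` → no match
2. `rqqr` → no match
3. `qrq` → no match
4. `rrrrqrq` → no match
5 → no match
6 → no match
7 → no match
8. `rprqprrrq` → no match
9. `rrrrrqrp` → match
10. `qqrrprrp` → no match
Total matched: 1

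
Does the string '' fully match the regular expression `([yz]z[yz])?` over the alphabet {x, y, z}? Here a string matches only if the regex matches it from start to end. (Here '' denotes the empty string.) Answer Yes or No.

Yes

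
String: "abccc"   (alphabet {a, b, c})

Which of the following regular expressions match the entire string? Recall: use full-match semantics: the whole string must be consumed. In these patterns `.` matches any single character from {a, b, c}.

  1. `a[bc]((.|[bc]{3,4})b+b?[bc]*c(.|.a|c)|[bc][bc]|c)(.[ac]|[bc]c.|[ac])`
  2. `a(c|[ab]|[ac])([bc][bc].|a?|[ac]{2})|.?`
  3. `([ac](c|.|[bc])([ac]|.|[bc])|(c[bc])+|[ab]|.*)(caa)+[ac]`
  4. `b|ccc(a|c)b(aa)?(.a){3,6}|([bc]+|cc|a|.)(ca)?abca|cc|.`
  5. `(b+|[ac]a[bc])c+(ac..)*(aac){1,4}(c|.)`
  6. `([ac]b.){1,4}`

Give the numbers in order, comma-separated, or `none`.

1 → match
2 → match
3 → no match
4 → no match
5 → no match
6 → no match

1, 2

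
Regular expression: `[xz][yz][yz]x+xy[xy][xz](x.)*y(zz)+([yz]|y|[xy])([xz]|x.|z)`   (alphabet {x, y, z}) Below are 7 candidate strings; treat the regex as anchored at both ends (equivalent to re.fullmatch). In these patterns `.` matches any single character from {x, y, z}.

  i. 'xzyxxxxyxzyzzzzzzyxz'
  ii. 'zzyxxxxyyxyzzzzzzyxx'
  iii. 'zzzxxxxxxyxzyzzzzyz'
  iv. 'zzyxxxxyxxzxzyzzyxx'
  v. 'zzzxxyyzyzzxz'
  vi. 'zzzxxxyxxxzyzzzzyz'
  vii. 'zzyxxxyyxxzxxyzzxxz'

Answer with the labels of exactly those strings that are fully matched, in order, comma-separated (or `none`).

i, ii, iii, v, vi, vii

i → match
ii → match
iii → match
iv → no match
v → match
vi → match
vii → match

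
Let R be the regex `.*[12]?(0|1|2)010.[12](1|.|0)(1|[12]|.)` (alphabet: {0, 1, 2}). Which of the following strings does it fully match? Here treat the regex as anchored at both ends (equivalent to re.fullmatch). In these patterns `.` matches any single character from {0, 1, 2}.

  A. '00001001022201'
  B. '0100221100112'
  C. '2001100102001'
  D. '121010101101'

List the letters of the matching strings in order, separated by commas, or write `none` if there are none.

D

A → no match
B → no match
C → no match
D → match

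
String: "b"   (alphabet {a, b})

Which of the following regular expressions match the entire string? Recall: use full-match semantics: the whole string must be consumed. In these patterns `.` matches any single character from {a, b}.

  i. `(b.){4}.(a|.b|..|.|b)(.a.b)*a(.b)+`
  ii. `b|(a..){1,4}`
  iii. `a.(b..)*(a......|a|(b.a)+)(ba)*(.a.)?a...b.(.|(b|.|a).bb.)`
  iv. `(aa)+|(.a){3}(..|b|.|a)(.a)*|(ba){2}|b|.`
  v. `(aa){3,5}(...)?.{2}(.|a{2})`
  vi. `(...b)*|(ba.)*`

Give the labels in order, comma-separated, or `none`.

i → no match
ii → match
iii → no match — must start with "a"
iv → match
v → no match — must start with "aa"
vi → no match

ii, iv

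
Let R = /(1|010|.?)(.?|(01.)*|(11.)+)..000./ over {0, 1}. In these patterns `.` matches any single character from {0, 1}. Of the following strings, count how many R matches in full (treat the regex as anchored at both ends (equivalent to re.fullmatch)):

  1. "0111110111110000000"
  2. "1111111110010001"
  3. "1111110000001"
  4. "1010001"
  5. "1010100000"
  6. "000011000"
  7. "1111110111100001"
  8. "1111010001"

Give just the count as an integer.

1 → match
2 → match
3 → match
4 → match
5 → match
6 → no match
7 → match
8 → match
Total matched: 7

7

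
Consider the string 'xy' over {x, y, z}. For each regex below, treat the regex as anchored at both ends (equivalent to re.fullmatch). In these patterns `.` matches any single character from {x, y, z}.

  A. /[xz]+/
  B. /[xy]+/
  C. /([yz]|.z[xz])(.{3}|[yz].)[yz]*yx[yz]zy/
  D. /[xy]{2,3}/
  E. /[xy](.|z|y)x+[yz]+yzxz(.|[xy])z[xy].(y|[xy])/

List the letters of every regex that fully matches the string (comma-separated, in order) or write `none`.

B, D

A → no match
B → match
C → no match — must end with 'zy'
D → match
E → no match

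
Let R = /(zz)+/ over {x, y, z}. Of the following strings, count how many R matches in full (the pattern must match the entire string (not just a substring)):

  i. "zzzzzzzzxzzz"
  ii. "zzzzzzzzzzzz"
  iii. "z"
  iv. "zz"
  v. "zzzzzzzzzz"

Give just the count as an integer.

3

i → no match
ii → match
iii → no match — must start with "zz"
iv → match
v → match
Total matched: 3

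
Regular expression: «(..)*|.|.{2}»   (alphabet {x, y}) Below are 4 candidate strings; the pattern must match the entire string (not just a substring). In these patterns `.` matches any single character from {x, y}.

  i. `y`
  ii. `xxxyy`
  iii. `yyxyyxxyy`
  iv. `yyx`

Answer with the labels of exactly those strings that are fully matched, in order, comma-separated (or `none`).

i → match
ii → no match
iii → no match
iv → no match

i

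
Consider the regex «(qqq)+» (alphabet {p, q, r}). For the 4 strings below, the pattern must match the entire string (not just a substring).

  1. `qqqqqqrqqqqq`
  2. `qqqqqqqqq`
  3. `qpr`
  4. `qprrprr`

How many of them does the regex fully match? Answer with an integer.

1 → no match
2 → match
3 → no match — must start with `qqq`
4 → no match — must start with `qqq`
Total matched: 1

1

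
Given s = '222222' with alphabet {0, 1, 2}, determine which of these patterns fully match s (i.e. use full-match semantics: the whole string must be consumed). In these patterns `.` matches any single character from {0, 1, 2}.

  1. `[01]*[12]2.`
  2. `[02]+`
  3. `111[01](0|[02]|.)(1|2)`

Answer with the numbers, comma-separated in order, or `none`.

2

1 → no match
2 → match
3 → no match — must start with '111'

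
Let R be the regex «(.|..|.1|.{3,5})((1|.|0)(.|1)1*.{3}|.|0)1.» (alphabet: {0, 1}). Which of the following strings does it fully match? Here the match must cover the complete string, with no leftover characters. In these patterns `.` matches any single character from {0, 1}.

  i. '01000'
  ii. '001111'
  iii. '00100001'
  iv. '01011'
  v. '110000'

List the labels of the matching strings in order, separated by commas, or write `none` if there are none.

ii, iv

i. '01000' → no match
ii. '001111' → match
iii. '00100001' → no match
iv. '01011' → match
v. '110000' → no match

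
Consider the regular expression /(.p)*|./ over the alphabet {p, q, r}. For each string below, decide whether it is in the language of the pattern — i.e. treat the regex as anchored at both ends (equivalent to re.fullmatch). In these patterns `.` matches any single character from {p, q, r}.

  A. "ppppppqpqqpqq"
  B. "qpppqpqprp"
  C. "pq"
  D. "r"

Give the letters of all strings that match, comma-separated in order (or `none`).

A → no match
B → match
C → no match
D → match

B, D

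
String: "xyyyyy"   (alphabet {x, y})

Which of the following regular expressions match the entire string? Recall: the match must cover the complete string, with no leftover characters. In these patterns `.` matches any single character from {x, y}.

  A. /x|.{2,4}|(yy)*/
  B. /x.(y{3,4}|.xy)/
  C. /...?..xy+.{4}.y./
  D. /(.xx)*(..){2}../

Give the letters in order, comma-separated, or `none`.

B, D

A → no match
B → match
C → no match
D → match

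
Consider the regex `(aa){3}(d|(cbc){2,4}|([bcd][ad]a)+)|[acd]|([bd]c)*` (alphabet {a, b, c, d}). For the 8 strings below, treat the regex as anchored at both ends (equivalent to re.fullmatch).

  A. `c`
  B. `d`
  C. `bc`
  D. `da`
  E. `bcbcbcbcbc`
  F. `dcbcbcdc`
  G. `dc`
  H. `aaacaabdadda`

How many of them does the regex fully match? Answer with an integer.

A → match
B → match
C → match
D → no match
E → match
F → match
G → match
H → no match
Total matched: 6

6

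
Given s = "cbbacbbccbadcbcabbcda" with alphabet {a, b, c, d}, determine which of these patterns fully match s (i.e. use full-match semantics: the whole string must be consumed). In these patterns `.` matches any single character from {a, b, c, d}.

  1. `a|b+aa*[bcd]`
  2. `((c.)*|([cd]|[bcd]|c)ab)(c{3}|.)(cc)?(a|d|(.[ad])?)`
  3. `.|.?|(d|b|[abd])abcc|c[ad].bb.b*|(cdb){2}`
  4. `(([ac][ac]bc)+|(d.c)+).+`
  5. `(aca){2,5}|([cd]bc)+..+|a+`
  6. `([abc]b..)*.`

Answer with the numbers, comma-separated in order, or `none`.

6

1 → no match
2 → no match
3 → no match
4 → no match
5 → no match
6 → match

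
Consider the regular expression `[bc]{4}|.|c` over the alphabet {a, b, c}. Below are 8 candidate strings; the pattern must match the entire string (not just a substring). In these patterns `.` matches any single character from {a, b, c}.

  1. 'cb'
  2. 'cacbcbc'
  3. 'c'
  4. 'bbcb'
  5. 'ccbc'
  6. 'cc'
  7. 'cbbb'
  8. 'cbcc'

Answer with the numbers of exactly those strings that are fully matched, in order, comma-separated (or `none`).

1 → no match
2 → no match
3 → match
4 → match
5 → match
6 → no match
7 → match
8 → match

3, 4, 5, 7, 8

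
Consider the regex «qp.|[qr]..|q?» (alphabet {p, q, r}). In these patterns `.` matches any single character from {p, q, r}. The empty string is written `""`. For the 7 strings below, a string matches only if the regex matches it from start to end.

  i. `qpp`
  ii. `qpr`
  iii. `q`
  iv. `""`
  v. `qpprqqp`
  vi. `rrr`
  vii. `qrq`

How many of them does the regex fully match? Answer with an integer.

i → match
ii → match
iii → match
iv → match
v → no match
vi → match
vii → match
Total matched: 6

6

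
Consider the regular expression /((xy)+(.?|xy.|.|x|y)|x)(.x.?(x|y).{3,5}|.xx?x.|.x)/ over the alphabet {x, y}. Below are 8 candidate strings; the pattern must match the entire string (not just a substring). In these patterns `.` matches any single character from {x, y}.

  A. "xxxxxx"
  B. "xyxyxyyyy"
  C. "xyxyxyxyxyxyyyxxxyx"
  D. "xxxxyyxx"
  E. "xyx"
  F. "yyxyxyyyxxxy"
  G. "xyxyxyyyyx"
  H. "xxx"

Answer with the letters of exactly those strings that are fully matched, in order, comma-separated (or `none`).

A → match
B → match
C → match
D → match
E → match
F → no match
G → match
H → match

A, B, C, D, E, G, H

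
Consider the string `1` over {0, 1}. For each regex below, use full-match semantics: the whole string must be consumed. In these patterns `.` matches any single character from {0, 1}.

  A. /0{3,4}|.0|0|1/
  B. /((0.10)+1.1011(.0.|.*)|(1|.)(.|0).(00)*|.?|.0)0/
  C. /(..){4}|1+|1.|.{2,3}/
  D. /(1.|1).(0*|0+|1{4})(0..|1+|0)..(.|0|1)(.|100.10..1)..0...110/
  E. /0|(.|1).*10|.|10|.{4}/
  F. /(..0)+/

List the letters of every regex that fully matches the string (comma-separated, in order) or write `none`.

A → match
B → no match — must end with `0`
C → match
D → no match — must end with `110`
E → match
F → no match — must end with `0`

A, C, E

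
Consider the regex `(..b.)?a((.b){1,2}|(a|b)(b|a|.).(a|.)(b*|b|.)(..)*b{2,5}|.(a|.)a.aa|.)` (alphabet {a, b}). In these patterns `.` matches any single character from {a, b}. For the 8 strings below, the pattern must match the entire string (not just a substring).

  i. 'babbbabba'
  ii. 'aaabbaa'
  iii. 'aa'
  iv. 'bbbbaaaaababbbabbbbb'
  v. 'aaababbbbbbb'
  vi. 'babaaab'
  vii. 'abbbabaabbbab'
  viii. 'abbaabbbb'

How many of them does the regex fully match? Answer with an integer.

5

i → no match
ii → no match
iii → match
iv → match
v → match
vi → match
vii → no match
viii → match
Total matched: 5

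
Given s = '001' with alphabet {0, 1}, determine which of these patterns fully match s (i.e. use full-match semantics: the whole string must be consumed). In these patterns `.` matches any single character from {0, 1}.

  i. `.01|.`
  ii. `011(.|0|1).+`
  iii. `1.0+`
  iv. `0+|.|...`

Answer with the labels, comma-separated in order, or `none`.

i, iv

i → match
ii → no match — must start with '011'
iii → no match — must start with '1'
iv → match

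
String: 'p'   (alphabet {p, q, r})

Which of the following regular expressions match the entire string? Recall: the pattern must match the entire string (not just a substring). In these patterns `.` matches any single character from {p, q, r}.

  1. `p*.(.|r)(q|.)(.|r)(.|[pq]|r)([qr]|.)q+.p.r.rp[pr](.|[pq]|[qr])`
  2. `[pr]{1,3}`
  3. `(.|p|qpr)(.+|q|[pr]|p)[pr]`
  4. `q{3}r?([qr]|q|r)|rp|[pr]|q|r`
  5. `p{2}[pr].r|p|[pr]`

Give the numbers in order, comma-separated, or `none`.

2, 4, 5

1 → no match
2 → match
3 → no match
4 → match
5 → match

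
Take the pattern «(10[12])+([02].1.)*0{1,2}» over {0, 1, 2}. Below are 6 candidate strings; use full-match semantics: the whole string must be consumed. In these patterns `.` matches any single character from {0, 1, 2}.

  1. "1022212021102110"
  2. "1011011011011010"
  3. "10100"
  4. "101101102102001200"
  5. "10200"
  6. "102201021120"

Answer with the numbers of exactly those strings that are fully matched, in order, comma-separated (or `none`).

1, 2, 3, 4, 5, 6

1 → match
2 → match
3 → match
4 → match
5 → match
6 → match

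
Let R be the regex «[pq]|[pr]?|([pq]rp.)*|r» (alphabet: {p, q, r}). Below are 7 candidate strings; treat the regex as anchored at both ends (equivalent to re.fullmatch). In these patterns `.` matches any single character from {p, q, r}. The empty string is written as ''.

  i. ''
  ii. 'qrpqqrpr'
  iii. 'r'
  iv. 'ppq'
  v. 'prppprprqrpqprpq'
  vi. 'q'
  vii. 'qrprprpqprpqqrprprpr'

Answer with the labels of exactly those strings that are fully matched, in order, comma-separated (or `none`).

i, ii, iii, v, vi, vii

i → match
ii → match
iii → match
iv → no match
v → match
vi → match
vii → match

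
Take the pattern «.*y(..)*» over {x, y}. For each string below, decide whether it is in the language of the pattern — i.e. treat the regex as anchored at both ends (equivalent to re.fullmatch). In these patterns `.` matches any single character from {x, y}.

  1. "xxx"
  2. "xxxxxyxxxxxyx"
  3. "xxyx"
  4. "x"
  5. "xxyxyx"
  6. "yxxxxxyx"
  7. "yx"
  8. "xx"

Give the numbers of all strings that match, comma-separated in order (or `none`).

1 → no match
2 → no match
3 → no match
4 → no match
5 → no match
6 → no match
7 → no match
8 → no match

none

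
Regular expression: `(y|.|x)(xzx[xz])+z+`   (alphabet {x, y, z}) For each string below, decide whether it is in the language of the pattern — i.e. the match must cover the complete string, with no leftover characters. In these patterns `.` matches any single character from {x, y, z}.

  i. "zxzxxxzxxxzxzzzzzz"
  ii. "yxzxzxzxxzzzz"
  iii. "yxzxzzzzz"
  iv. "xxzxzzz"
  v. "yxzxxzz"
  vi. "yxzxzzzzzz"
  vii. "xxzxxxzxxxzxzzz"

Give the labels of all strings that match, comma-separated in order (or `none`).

i, ii, iii, iv, v, vi, vii

i → match
ii → match
iii → match
iv → match
v → match
vi → match
vii → match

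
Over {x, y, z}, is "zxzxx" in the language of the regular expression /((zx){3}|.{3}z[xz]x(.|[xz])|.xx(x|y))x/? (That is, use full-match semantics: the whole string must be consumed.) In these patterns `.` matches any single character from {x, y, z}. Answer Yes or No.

No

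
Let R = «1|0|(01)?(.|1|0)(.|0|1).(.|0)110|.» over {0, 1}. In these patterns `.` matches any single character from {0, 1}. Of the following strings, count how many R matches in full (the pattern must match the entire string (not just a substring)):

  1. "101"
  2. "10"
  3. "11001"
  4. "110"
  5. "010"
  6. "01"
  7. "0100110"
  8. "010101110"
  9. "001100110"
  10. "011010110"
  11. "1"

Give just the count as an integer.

1 → no match
2 → no match
3 → no match
4 → no match
5 → no match
6 → no match
7 → match
8 → match
9 → no match
10 → match
11 → match
Total matched: 4

4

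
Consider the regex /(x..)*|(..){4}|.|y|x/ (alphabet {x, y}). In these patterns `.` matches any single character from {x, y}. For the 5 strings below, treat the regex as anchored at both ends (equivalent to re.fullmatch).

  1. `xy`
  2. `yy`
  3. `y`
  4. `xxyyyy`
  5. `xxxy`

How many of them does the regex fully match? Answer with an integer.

1 → no match
2 → no match
3 → match
4 → no match
5 → no match
Total matched: 1

1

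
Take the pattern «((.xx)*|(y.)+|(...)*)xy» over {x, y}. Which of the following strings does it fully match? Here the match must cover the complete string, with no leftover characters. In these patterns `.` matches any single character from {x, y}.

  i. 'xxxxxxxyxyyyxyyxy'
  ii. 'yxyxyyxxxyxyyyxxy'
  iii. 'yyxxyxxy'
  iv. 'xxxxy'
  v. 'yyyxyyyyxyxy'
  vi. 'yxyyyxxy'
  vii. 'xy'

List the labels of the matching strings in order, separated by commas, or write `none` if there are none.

i → match
ii → match
iii → match
iv → match
v → no match
vi → match
vii → match

i, ii, iii, iv, vi, vii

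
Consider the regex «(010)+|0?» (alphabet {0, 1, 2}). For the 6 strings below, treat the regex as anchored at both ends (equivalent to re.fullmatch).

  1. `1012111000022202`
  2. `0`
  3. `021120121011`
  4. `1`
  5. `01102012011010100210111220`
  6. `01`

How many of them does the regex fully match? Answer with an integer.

1 → no match
2 → match
3 → no match
4 → no match
5 → no match
6 → no match
Total matched: 1

1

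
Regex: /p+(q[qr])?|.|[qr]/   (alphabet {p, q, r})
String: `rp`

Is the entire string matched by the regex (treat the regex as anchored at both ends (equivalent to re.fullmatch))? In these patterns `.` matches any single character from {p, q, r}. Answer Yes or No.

No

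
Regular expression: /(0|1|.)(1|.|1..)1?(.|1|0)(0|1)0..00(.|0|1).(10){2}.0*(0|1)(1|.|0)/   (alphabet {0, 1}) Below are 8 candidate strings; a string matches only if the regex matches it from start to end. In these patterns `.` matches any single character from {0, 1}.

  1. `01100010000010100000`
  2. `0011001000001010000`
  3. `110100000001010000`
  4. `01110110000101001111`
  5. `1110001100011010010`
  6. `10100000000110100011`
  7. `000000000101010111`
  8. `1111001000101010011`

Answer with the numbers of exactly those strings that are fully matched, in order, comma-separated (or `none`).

1 → match
2 → match
3 → match
4 → no match
5 → match
6 → match
7 → match
8 → match

1, 2, 3, 5, 6, 7, 8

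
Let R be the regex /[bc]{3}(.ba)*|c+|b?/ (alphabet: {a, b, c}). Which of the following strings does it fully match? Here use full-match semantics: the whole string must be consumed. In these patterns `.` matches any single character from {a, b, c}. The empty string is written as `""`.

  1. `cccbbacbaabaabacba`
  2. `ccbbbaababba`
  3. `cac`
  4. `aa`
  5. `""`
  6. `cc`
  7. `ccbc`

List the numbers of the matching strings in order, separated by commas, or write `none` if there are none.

1, 2, 5, 6

1 → match
2. `ccbbbaababba` → match
3. `cac` → no match
4. `aa` → no match
5. `""` → match
6. `cc` → match
7. `ccbc` → no match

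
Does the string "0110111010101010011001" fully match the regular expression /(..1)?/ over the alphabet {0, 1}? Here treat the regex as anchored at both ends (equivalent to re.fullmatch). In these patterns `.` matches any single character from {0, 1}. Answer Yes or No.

No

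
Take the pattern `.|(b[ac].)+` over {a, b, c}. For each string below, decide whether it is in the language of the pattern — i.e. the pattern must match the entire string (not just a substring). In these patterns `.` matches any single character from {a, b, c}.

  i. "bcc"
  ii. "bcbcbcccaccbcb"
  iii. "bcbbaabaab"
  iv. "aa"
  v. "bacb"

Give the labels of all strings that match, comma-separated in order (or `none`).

i

i → match
ii → no match
iii → no match
iv → no match
v → no match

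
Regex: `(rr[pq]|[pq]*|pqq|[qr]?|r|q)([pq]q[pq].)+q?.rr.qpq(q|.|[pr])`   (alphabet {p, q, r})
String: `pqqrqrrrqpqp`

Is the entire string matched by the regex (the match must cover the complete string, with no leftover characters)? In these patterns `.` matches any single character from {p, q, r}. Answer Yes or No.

Yes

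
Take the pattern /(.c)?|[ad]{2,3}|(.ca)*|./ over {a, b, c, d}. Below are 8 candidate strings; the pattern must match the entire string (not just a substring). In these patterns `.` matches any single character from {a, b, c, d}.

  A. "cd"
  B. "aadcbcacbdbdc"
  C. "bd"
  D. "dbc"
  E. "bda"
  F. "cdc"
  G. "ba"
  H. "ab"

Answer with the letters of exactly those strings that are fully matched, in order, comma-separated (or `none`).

A → no match
B → no match
C → no match
D → no match
E → no match
F → no match
G → no match
H → no match

none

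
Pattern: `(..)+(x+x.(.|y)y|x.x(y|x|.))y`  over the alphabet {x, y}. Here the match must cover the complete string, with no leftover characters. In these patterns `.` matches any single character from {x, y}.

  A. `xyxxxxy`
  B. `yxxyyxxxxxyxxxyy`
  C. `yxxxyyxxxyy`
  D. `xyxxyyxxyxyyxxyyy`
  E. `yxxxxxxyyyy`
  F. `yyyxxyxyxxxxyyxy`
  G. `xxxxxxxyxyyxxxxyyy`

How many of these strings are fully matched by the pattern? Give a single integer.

A → match
B → no match
C → match
D → no match
E → match
F → no match
G → match
Total matched: 4

4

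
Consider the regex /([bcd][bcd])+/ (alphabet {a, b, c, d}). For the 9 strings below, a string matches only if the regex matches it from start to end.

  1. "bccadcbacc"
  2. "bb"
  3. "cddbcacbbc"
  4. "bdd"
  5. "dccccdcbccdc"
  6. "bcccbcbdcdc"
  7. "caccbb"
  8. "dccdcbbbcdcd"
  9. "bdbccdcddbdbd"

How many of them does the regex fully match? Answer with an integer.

3

1 → no match
2 → match
3 → no match
4 → no match
5 → match
6 → no match
7 → no match
8 → match
9 → no match
Total matched: 3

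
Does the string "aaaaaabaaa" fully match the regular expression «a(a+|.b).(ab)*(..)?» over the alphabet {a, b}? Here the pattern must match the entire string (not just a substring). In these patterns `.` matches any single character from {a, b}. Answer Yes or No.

No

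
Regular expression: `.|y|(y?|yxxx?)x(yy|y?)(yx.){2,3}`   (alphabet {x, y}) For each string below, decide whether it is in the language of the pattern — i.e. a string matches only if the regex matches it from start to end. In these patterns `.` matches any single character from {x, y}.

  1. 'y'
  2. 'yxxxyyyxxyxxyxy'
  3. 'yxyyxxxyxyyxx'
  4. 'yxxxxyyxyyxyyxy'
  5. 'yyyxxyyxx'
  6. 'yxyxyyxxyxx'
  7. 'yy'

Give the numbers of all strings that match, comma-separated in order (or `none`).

1, 2, 4, 6

1. 'y' → match
2 → match
3 → no match
4 → match
5. 'yyyxxyyxx' → no match
6. 'yxyxyyxxyxx' → match
7. 'yy' → no match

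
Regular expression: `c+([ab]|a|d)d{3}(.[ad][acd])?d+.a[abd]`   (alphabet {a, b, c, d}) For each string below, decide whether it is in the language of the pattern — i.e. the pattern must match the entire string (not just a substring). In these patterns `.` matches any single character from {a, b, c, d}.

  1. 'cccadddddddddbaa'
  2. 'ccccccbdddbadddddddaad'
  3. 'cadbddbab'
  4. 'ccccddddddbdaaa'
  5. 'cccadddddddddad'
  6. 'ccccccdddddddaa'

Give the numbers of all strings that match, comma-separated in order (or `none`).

1, 2, 5, 6

1 → match
2 → match
3 → no match
4 → no match
5 → match
6 → match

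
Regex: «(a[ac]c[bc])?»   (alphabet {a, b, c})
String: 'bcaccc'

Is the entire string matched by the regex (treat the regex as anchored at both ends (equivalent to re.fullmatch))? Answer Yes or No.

No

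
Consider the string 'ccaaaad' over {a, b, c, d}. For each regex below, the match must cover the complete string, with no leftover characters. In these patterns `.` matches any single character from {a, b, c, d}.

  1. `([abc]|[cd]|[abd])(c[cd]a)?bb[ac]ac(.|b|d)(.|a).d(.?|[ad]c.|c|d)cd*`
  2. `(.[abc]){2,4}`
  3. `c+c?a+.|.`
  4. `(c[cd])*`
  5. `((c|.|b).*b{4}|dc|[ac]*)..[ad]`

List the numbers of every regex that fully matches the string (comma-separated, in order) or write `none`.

3, 5

1 → no match
2 → no match
3 → match
4 → no match
5 → match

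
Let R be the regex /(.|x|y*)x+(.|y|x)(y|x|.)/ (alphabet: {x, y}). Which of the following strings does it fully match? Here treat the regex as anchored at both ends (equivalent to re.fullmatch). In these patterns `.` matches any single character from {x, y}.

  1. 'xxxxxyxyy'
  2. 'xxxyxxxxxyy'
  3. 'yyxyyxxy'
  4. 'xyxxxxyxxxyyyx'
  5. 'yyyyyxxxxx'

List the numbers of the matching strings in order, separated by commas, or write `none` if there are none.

1 → no match
2 → no match
3 → no match
4 → no match
5 → match

5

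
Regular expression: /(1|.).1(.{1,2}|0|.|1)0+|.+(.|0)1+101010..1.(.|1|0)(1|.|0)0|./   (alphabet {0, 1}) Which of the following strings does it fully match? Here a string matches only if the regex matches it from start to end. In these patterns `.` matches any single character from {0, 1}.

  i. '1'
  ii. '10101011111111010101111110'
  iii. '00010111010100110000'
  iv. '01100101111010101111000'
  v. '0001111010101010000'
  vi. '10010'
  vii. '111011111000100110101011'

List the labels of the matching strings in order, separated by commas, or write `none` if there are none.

i. '1' → match
ii → match
iii → match
iv → match
v → match
vi. '10010' → no match
vii → no match

i, ii, iii, iv, v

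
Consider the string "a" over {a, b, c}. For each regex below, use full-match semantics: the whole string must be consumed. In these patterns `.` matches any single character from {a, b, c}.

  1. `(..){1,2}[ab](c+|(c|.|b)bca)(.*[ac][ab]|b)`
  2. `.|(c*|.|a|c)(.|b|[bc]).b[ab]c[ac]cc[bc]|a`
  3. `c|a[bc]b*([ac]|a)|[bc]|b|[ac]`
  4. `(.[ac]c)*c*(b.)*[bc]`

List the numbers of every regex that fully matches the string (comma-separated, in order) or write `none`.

1 → no match
2 → match
3 → match
4 → no match

2, 3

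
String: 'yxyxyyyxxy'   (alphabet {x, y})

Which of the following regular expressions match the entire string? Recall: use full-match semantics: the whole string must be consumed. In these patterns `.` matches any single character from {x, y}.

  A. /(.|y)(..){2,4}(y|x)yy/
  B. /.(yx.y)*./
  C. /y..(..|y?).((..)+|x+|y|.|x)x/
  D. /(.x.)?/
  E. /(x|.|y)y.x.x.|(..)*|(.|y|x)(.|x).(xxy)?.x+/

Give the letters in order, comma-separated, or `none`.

E

A → no match — must end with 'yy'
B → no match
C → no match — must end with 'x'
D → no match
E → match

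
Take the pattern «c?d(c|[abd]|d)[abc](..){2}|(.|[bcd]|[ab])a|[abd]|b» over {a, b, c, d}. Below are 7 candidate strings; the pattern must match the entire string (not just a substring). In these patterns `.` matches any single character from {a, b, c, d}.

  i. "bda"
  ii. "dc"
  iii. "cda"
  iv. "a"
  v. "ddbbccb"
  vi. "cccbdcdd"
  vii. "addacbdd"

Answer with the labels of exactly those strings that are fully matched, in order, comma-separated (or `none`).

iv, v

i → no match
ii → no match
iii → no match
iv → match
v → match
vi → no match
vii → no match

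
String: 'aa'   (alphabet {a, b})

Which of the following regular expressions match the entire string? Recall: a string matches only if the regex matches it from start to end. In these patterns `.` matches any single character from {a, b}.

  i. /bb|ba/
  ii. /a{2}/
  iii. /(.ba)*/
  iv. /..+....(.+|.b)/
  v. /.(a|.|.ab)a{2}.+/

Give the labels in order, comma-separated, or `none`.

ii

i → no match
ii → match
iii → no match
iv → no match
v → no match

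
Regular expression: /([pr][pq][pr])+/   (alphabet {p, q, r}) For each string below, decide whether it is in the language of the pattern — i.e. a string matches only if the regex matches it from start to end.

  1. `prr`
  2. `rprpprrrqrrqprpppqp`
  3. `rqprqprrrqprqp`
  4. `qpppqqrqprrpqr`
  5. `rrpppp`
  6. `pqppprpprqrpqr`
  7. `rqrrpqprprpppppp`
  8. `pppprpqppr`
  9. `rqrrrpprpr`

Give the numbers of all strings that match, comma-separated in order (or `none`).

1 → no match
2 → no match
3 → no match
4 → no match
5 → no match
6 → no match
7 → no match
8 → no match
9 → no match

none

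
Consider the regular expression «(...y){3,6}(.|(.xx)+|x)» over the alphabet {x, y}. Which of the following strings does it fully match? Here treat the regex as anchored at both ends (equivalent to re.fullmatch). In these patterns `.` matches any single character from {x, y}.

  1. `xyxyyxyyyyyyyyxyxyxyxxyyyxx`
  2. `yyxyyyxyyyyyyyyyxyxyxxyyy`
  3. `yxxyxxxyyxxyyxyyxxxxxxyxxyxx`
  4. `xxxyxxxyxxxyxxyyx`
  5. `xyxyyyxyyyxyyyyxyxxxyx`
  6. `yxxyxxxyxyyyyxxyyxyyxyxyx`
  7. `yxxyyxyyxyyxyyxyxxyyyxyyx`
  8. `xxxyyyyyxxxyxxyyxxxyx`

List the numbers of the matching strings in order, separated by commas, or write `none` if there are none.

1 → match
2 → match
3 → match
4 → match
5 → no match
6 → match
7 → no match
8 → match

1, 2, 3, 4, 6, 8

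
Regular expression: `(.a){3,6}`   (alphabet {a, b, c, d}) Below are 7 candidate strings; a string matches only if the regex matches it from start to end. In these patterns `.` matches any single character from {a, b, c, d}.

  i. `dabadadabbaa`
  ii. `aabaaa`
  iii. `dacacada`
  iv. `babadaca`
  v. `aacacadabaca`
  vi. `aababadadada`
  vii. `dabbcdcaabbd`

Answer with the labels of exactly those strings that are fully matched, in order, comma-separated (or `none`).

i → no match
ii → match
iii → match
iv → match
v → match
vi → match
vii → no match — must end with `a`

ii, iii, iv, v, vi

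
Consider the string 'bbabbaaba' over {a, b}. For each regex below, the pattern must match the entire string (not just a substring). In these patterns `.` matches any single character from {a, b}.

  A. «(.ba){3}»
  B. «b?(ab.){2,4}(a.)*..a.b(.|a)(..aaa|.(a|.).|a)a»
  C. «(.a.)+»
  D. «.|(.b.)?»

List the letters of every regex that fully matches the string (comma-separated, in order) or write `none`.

A

A → match
B → no match
C → no match
D → no match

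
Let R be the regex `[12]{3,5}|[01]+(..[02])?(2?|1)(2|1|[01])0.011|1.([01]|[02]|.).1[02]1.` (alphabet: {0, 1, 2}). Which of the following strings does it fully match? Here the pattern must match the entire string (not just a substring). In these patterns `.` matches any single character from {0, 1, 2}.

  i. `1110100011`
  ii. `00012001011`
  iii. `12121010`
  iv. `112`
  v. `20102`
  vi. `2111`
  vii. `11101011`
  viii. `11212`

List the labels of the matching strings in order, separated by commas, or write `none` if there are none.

i → match
ii → match
iii → match
iv → match
v → no match
vi → match
vii → match
viii → match

i, ii, iii, iv, vi, vii, viii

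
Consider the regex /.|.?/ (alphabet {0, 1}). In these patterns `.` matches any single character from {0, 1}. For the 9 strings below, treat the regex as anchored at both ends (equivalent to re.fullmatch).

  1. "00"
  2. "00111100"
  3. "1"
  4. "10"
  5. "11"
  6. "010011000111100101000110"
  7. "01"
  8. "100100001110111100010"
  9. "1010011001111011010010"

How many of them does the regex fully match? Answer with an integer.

1. "00" → no match
2. "00111100" → no match
3. "1" → match
4. "10" → no match
5. "11" → no match
6 → no match
7. "01" → no match
8 → no match
9 → no match
Total matched: 1

1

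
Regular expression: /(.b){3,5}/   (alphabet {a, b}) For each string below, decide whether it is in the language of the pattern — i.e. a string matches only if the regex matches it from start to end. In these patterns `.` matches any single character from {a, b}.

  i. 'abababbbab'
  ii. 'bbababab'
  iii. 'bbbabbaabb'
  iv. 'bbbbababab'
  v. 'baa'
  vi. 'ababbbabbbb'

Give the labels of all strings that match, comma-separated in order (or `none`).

i, ii, iv

i → match
ii → match
iii → no match
iv → match
v → no match — must end with 'b'
vi → no match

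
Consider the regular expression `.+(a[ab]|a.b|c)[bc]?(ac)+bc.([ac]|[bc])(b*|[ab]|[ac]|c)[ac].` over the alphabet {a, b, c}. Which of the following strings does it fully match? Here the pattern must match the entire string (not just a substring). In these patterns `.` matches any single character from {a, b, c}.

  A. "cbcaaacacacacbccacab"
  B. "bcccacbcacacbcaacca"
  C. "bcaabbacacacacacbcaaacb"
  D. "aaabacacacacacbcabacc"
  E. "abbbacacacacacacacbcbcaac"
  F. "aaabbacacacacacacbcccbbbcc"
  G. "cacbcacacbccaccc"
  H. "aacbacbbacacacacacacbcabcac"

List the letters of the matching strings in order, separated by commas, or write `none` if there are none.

A, B, C, D, E, F, G, H

A → match
B → match
C → match
D → match
E → match
F → match
G → match
H → match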